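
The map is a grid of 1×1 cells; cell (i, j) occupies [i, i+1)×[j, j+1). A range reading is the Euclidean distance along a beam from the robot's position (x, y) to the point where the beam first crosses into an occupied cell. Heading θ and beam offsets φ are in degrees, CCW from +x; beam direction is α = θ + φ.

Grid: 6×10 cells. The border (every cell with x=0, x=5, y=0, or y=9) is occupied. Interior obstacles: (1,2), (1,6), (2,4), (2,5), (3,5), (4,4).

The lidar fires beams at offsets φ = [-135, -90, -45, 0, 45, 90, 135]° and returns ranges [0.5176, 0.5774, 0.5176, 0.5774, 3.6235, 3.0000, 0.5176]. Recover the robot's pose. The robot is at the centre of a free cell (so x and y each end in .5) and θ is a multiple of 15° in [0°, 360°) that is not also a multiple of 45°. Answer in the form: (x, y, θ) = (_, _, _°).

(x, y, θ) = (3.5, 4.5, 210°)

Enumerate (i+0.5, j+0.5, θ) over the 26 free cells and 16 admissible headings. For each, cast all 7 beams and compare to the given ranges.
  (4.5, 7.5, 120°): beam 3 = 1.5529 ≠ 0.5176 ✗
  (3.5, 3.5, 165°): beam 1 = 1.0000 ≠ 0.5176 ✗
  (2.5, 8.5, 165°): beam 1 = 1.0000 ≠ 0.5176 ✗
  …
  (3.5, 4.5, 210°): r_1=0.5176, r_2=0.5774, r_3=0.5176, r_4=0.5774, r_5=3.6235, r_6=3.0000, r_7=0.5176 — all match ✓
No second candidate reproduces the full scan.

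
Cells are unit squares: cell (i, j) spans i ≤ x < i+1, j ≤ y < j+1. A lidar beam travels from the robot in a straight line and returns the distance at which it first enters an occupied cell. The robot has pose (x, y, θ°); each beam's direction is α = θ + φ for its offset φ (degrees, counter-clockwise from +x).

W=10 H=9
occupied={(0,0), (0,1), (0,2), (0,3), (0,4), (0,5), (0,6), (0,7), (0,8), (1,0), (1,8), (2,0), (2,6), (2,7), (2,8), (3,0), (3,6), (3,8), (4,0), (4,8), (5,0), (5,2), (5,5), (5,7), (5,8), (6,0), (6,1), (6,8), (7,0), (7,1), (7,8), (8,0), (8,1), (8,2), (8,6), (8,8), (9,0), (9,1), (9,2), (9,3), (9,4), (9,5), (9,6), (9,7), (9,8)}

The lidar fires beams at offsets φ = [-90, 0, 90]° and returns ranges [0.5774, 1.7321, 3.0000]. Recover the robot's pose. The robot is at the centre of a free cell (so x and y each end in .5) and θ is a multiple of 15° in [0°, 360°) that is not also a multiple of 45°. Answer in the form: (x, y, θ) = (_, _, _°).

Enumerate (i+0.5, j+0.5, θ) over the 45 free cells and 16 admissible headings. For each, cast all 3 beams and compare to the given ranges.
  (6.5, 4.5, 165°): beam 1 = 3.6235 ≠ 0.5774 ✗
  (1.5, 6.5, 30°): beam 1 = 6.3509 ≠ 0.5774 ✗
  (3.5, 4.5, 150°): beam 1 = 3.0000 ≠ 0.5774 ✗
  …
  (2.5, 5.5, 150°): r_1=0.5774, r_2=1.7321, r_3=3.0000 — all match ✓
No second candidate reproduces the full scan.

(x, y, θ) = (2.5, 5.5, 150°)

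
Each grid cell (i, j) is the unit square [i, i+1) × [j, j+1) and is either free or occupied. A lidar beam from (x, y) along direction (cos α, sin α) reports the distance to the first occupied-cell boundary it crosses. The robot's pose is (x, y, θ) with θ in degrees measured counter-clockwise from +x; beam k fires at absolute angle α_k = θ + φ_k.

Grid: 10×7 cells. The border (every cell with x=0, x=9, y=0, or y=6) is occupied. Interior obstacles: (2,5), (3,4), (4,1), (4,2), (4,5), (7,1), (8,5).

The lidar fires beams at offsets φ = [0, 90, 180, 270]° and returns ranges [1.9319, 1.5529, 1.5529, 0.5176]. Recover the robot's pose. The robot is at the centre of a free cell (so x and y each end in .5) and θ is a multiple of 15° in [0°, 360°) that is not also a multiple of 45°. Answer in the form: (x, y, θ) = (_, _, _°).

Candidates: 33 free-cell centres × 16 headings = 528 poses. Raycast each; keep the one whose scan matches to 4 dp.
  (8.5, 2.5, 285°): beam 1 = 1.5529 ≠ 1.9319 ✗
  (6.5, 2.5, 150°): beam 1 = 3.0000 ≠ 1.9319 ✗
  (2.5, 2.5, 285°): beam 1 = 1.5529 ≠ 1.9319 ✗
  …
  (1.5, 4.5, 255°): r_1=1.9319, r_2=1.5529, r_3=1.5529, r_4=0.5176 — all match ✓
No second candidate reproduces the full scan.

(x, y, θ) = (1.5, 4.5, 255°)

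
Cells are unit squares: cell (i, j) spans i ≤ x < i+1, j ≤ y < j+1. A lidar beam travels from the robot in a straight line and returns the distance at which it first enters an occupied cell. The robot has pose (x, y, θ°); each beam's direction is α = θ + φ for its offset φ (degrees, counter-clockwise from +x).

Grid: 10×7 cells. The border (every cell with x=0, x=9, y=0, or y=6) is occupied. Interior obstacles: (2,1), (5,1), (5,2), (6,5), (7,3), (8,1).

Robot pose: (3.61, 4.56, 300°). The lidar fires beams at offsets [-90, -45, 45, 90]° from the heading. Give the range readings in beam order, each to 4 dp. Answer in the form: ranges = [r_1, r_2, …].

beam 1: φ=-90°, α=210°
  direction (-0.8660, -0.5000); cell (3,4); t to first gridline: x 0.7044, y 1.1200 (then +1.1547 / +2.0000)
    (2,4) via x @ 0.7044
    (2,3) via y @ 1.1200
    (1,3) via x @ 1.8591
    (0,3) via x @ 3.0138  # hit
  → r_1 = 3.0138
beam 2: φ=-45°, α=255°
  direction (-0.2588, -0.9659); cell (3,4); t to first gridline: x 2.3569, y 0.5798 (then +3.8637 / +1.0353)
    (3,3) via y @ 0.5798
    (3,2) via y @ 1.6150
    (2,2) via x @ 2.3569
    (2,1) via y @ 2.6503  # hit
  → r_2 = 2.6503
beam 3: φ=45°, α=345°
  direction (0.9659, -0.2588); cell (3,4); t to first gridline: x 0.4038, y 2.1637 (then +1.0353 / +3.8637)
    (4,4) via x @ 0.4038
    (5,4) via x @ 1.4390
    (5,3) via y @ 2.1637
    (6,3) via x @ 2.4743
    (7,3) via x @ 3.5096  # hit
  → r_3 = 3.5096
beam 4: φ=90°, α=30°
  direction (0.8660, 0.5000); cell (3,4); t to first gridline: x 0.4503, y 0.8800 (then +1.1547 / +2.0000)
    (4,4) via x @ 0.4503
    (4,5) via y @ 0.8800
    (5,5) via x @ 1.6050
    (6,5) via x @ 2.7597  # hit
  → r_4 = 2.7597

ranges = [3.0138, 2.6503, 3.5096, 2.7597]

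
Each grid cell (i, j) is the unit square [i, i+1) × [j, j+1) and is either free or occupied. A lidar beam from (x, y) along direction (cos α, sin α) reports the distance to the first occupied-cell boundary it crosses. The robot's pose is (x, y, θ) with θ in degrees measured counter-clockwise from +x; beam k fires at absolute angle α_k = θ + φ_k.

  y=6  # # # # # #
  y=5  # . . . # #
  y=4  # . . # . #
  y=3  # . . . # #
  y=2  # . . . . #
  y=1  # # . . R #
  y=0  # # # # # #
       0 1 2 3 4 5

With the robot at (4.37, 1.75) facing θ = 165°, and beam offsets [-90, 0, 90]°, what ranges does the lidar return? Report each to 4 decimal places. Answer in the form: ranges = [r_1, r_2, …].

beam 1: φ=-90°, α=75°
  cosα=0.2588 sinα=0.9659 | (4,1) | tMaxX 2.4341 tMaxY 0.2588 | tΔX 3.8637 tΔY 1.0353
    t=0.2588 [y] (4,2)
    t=1.2941 [y] (4,3) — stop
  → r_1 = 1.2941
beam 2: φ=0°, α=165°
  cosα=-0.9659 sinα=0.2588 | (4,1) | tMaxX 0.3831 tMaxY 0.9659 | tΔX 1.0353 tΔY 3.8637
    t=0.3831 [x] (3,1)
    t=0.9659 [y] (3,2)
    t=1.4183 [x] (2,2)
    t=2.4536 [x] (1,2)
    t=3.4889 [x] (0,2) — stop
  → r_2 = 3.4889
beam 3: φ=90°, α=255°
  cosα=-0.2588 sinα=-0.9659 | (4,1) | tMaxX 1.4296 tMaxY 0.7765 | tΔX 3.8637 tΔY 1.0353
    t=0.7765 [y] (4,0) — stop
  → r_3 = 0.7765

ranges = [1.2941, 3.4889, 0.7765]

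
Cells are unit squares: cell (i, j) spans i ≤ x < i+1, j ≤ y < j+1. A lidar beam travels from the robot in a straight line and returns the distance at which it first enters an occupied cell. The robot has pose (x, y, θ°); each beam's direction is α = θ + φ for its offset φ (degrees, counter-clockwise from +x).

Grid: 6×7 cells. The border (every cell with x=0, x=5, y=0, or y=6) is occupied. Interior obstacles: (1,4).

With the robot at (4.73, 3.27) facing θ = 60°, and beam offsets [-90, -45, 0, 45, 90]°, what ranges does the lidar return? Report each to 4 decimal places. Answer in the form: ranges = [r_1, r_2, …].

beam 1: φ=-90°, α=330°
  direction (0.8660, -0.5000); cell (4,3); t to first gridline: x 0.3118, y 0.5400 (then +1.1547 / +2.0000)
    (5,3) via x @ 0.3118  # hit
  → r_1 = 0.3118
beam 2: φ=-45°, α=15°
  direction (0.9659, 0.2588); cell (4,3); t to first gridline: x 0.2795, y 2.8205 (then +1.0353 / +3.8637)
    (5,3) via x @ 0.2795  # hit
  → r_2 = 0.2795
beam 3: φ=0°, α=60°
  direction (0.5000, 0.8660); cell (4,3); t to first gridline: x 0.5400, y 0.8429 (then +2.0000 / +1.1547)
    (5,3) via x @ 0.5400  # hit
  → r_3 = 0.5400
beam 4: φ=45°, α=105°
  direction (-0.2588, 0.9659); cell (4,3); t to first gridline: x 2.8205, y 0.7558 (then +3.8637 / +1.0353)
    (4,4) via y @ 0.7558
    (4,5) via y @ 1.7910
    (3,5) via x @ 2.8205
    (3,6) via y @ 2.8263  # hit
  → r_4 = 2.8263
beam 5: φ=90°, α=150°
  direction (-0.8660, 0.5000); cell (4,3); t to first gridline: x 0.8429, y 1.4600 (then +1.1547 / +2.0000)
    (3,3) via x @ 0.8429
    (3,4) via y @ 1.4600
    (2,4) via x @ 1.9976
    (1,4) via x @ 3.1523  # hit
  → r_5 = 3.1523

ranges = [0.3118, 0.2795, 0.5400, 2.8263, 3.1523]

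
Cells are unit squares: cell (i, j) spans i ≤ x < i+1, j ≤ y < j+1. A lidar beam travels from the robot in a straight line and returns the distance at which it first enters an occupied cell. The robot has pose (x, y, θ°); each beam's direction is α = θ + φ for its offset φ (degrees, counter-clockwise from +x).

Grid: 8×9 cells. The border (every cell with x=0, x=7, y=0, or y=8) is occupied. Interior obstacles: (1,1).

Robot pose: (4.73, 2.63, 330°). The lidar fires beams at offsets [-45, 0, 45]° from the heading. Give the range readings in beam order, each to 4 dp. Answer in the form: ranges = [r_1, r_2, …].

ranges = [1.6875, 2.6212, 2.3501]

beam 1: φ=-45°, α=285°
  dir = (cos 285°, sin 285°) = (0.2588, -0.9659); from cell (4,2)
  next x-line at t=1.0432, next y-line at t=0.6522; Δt_x=3.8637, Δt_y=1.0353
    y: enter (4,1) at t=0.6522
    x: enter (5,1) at t=1.0432
    y: enter (5,0) at t=1.6875 ← occupied
  → r_1 = 1.6875
beam 2: φ=0°, α=330°
  dir = (cos 330°, sin 330°) = (0.8660, -0.5000); from cell (4,2)
  next x-line at t=0.3118, next y-line at t=1.2600; Δt_x=1.1547, Δt_y=2.0000
    x: enter (5,2) at t=0.3118
    y: enter (5,1) at t=1.2600
    x: enter (6,1) at t=1.4665
    x: enter (7,1) at t=2.6212 ← occupied
  → r_2 = 2.6212
beam 3: φ=45°, α=15°
  dir = (cos 15°, sin 15°) = (0.9659, 0.2588); from cell (4,2)
  next x-line at t=0.2795, next y-line at t=1.4296; Δt_x=1.0353, Δt_y=3.8637
    x: enter (5,2) at t=0.2795
    x: enter (6,2) at t=1.3148
    y: enter (6,3) at t=1.4296
    x: enter (7,3) at t=2.3501 ← occupied
  → r_3 = 2.3501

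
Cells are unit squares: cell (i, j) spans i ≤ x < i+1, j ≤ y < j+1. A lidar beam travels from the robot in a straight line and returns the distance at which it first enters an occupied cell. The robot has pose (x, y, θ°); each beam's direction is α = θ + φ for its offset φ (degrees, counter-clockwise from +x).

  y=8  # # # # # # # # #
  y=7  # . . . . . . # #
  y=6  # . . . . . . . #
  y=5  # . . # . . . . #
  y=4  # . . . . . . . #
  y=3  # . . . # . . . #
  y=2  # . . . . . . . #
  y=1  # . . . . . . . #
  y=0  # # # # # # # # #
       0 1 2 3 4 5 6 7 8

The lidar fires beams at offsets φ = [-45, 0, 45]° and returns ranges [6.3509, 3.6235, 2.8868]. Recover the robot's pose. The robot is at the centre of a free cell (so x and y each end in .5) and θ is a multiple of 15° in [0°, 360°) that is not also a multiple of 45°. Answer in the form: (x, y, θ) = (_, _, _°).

Enumerate (i+0.5, j+0.5, θ) over the 46 free cells and 16 admissible headings. For each, cast all 3 beams and compare to the given ranges.
  (1.5, 3.5, 255°): beam 1 = 0.5774 ≠ 6.3509 ✗
  (2.5, 7.5, 285°): beam 1 = 3.0000 ≠ 6.3509 ✗
  (7.5, 1.5, 150°): beam 1 = 6.7293 ≠ 6.3509 ✗
  (2.5, 7.5, 165°): beam 1 = 0.5774 ≠ 6.3509 ✗
  …
  (4.5, 6.5, 345°): r_1=6.3509, r_2=3.6235, r_3=2.8868 — all match ✓
No second candidate reproduces the full scan.

(x, y, θ) = (4.5, 6.5, 345°)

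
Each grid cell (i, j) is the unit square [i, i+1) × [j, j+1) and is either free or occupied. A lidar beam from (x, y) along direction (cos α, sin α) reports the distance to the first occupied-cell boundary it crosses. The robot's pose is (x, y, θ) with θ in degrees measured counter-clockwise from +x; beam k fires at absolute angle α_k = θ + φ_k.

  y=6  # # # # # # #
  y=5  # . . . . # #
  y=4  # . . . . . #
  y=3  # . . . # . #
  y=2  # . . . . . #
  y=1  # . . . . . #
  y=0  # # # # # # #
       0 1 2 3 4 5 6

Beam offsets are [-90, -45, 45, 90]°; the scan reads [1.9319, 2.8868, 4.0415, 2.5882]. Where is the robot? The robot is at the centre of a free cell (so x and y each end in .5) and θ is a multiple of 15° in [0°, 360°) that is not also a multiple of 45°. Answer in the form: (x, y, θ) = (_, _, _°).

(x, y, θ) = (1.5, 3.5, 345°)

The pose lattice has 23·16 = 368 candidates. Test each by forward raycasting.
  (1.5, 1.5, 240°): beam 1 = 0.5774 ≠ 1.9319 ✗
  (3.5, 4.5, 300°): beam 1 = 2.8868 ≠ 1.9319 ✗
  (5.5, 4.5, 30°): beam 1 = 1.0000 ≠ 1.9319 ✗
  …
  (1.5, 3.5, 345°): r_1=1.9319, r_2=2.8868, r_3=4.0415, r_4=2.5882 — all match ✓
Unique over the lattice → pose = (1.5, 3.5, 345°).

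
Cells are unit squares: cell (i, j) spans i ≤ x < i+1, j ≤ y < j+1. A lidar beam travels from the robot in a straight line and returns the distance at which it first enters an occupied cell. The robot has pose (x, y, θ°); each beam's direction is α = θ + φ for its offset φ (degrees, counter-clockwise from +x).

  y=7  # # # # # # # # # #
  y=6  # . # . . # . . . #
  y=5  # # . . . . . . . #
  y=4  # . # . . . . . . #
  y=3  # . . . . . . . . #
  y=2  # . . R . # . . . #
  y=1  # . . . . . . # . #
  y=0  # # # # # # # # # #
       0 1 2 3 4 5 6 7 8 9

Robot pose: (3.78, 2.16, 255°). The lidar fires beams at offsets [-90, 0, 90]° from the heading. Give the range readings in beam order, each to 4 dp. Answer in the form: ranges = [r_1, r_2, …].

ranges = [2.8781, 1.2009, 3.3336]

beam 1: φ=-90°, α=165°
  dir = (cos 165°, sin 165°) = (-0.9659, 0.2588); from cell (3,2)
  next x-line at t=0.8075, next y-line at t=3.2455; Δt_x=1.0353, Δt_y=3.8637
    x: enter (2,2) at t=0.8075
    x: enter (1,2) at t=1.8428
    x: enter (0,2) at t=2.8781 ← occupied
  → r_1 = 2.8781
beam 2: φ=0°, α=255°
  dir = (cos 255°, sin 255°) = (-0.2588, -0.9659); from cell (3,2)
  next x-line at t=3.0137, next y-line at t=0.1656; Δt_x=3.8637, Δt_y=1.0353
    y: enter (3,1) at t=0.1656
    y: enter (3,0) at t=1.2009 ← occupied
  → r_2 = 1.2009
beam 3: φ=90°, α=345°
  dir = (cos 345°, sin 345°) = (0.9659, -0.2588); from cell (3,2)
  next x-line at t=0.2278, next y-line at t=0.6182; Δt_x=1.0353, Δt_y=3.8637
    x: enter (4,2) at t=0.2278
    y: enter (4,1) at t=0.6182
    x: enter (5,1) at t=1.2630
    x: enter (6,1) at t=2.2983
    x: enter (7,1) at t=3.3336 ← occupied
  → r_3 = 3.3336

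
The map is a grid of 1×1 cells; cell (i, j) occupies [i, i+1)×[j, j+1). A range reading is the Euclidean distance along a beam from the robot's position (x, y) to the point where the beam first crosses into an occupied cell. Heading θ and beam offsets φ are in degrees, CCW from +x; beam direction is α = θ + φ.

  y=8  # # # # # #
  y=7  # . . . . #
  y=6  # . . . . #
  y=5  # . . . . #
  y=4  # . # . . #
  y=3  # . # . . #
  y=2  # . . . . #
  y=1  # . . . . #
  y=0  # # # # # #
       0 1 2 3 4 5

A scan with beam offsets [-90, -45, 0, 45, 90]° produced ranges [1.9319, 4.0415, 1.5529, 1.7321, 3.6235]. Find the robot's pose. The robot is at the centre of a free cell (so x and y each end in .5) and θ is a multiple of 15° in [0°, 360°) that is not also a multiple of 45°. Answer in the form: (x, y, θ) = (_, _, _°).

The pose lattice has 26·16 = 416 candidates. Test each by forward raycasting.
  (3.5, 4.5, 300°): beam 1 = 0.5774 ≠ 1.9319 ✗
  (1.5, 4.5, 285°): beam 1 = 0.5176 ≠ 1.9319 ✗
  (1.5, 4.5, 60°): beam 1 = 0.5774 ≠ 1.9319 ✗
  …
  (4.5, 4.5, 165°): r_1=1.9319, r_2=4.0415, r_3=1.5529, r_4=1.7321, r_5=3.6235 — all match ✓
Only this pose fits every beam.

(x, y, θ) = (4.5, 4.5, 165°)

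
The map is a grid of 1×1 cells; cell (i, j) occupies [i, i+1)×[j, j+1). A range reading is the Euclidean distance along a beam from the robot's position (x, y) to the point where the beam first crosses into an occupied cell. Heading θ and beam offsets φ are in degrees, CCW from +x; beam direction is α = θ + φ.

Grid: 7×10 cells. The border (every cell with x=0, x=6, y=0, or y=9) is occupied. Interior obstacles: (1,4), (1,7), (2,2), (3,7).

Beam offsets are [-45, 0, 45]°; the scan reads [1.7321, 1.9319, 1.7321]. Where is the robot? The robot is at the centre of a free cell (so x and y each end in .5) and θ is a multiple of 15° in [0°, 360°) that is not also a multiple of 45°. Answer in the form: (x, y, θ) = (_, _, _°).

(x, y, θ) = (2.5, 5.5, 105°)

Candidates: 36 free-cell centres × 16 headings = 576 poses. Raycast each; keep the one whose scan matches to 4 dp.
  (5.5, 8.5, 345°): beam 1 = 1.0000 ≠ 1.7321 ✗
  (5.5, 1.5, 330°): beam 1 = 0.5176 ≠ 1.7321 ✗
  (2.5, 6.5, 345°): beam 1 = 6.3509 ≠ 1.7321 ✗
  (3.5, 1.5, 120°): beam 1 = 7.7646 ≠ 1.7321 ✗
  (2.5, 4.5, 75°): beam 1 = 4.0415 ≠ 1.7321 ✗
  …
  (2.5, 5.5, 105°): r_1=1.7321, r_2=1.9319, r_3=1.7321 — all match ✓
No second candidate reproduces the full scan.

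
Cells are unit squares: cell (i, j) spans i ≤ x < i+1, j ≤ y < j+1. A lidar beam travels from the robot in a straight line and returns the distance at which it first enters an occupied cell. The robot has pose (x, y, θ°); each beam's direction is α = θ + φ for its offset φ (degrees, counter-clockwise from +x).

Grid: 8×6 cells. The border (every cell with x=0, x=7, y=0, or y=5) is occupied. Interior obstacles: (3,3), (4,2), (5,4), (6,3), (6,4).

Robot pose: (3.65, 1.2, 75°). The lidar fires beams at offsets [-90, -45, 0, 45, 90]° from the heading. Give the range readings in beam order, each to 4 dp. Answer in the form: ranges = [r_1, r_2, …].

beam 1: φ=-90°, α=345°
  direction (0.9659, -0.2588); cell (3,1); t to first gridline: x 0.3623, y 0.7727 (then +1.0353 / +3.8637)
    (4,1) via x @ 0.3623
    (4,0) via y @ 0.7727  # hit
  → r_1 = 0.7727
beam 2: φ=-45°, α=30°
  direction (0.8660, 0.5000); cell (3,1); t to first gridline: x 0.4041, y 1.6000 (then +1.1547 / +2.0000)
    (4,1) via x @ 0.4041
    (5,1) via x @ 1.5588
    (5,2) via y @ 1.6000
    (6,2) via x @ 2.7135
    (6,3) via y @ 3.6000  # hit
  → r_2 = 3.6000
beam 3: φ=0°, α=75°
  direction (0.2588, 0.9659); cell (3,1); t to first gridline: x 1.3523, y 0.8282 (then +3.8637 / +1.0353)
    (3,2) via y @ 0.8282
    (4,2) via x @ 1.3523  # hit
  → r_3 = 1.3523
beam 4: φ=45°, α=120°
  direction (-0.5000, 0.8660); cell (3,1); t to first gridline: x 1.3000, y 0.9238 (then +2.0000 / +1.1547)
    (3,2) via y @ 0.9238
    (2,2) via x @ 1.3000
    (2,3) via y @ 2.0785
    (2,4) via y @ 3.2332
    (1,4) via x @ 3.3000
    (1,5) via y @ 4.3879  # hit
  → r_4 = 4.3879
beam 5: φ=90°, α=165°
  direction (-0.9659, 0.2588); cell (3,1); t to first gridline: x 0.6729, y 3.0910 (then +1.0353 / +3.8637)
    (2,1) via x @ 0.6729
    (1,1) via x @ 1.7082
    (0,1) via x @ 2.7435  # hit
  → r_5 = 2.7435

ranges = [0.7727, 3.6000, 1.3523, 4.3879, 2.7435]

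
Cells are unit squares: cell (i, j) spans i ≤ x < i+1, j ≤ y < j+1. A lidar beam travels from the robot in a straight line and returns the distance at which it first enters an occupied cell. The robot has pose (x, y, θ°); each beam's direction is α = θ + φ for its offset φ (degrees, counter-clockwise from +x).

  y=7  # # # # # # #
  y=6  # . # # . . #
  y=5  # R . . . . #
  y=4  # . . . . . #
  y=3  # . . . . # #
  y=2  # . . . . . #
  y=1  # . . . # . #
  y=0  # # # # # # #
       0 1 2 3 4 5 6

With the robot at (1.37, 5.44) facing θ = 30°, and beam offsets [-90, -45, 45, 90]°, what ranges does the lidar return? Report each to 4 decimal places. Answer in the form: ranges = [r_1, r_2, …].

beam 1: φ=-90°, α=300°
  d=(0.5000,-0.8660)  start (1,5)  tX=1.2600 tY=0.5081  stride 1/|dx|=2.0000 1/|dy|=1.1547
    cross y-line → (1,4), t=0.5081
    cross x-line → (2,4), t=1.2600
    cross y-line → (2,3), t=1.6628
    cross y-line → (2,2), t=2.8175
    cross x-line → (3,2), t=3.2600
    cross y-line → (3,1), t=3.9722
    cross y-line → (3,0), t=5.1269 (wall)
  → r_1 = 5.1269
beam 2: φ=-45°, α=345°
  d=(0.9659,-0.2588)  start (1,5)  tX=0.6522 tY=1.7000  stride 1/|dx|=1.0353 1/|dy|=3.8637
    cross x-line → (2,5), t=0.6522
    cross x-line → (3,5), t=1.6875
    cross y-line → (3,4), t=1.7000
    cross x-line → (4,4), t=2.7228
    cross x-line → (5,4), t=3.7581
    cross x-line → (6,4), t=4.7933 (wall)
  → r_2 = 4.7933
beam 3: φ=45°, α=75°
  d=(0.2588,0.9659)  start (1,5)  tX=2.4341 tY=0.5798  stride 1/|dx|=3.8637 1/|dy|=1.0353
    cross y-line → (1,6), t=0.5798
    cross y-line → (1,7), t=1.6150 (wall)
  → r_3 = 1.6150
beam 4: φ=90°, α=120°
  d=(-0.5000,0.8660)  start (1,5)  tX=0.7400 tY=0.6466  stride 1/|dx|=2.0000 1/|dy|=1.1547
    cross y-line → (1,6), t=0.6466
    cross x-line → (0,6), t=0.7400 (wall)
  → r_4 = 0.7400

ranges = [5.1269, 4.7933, 1.6150, 0.7400]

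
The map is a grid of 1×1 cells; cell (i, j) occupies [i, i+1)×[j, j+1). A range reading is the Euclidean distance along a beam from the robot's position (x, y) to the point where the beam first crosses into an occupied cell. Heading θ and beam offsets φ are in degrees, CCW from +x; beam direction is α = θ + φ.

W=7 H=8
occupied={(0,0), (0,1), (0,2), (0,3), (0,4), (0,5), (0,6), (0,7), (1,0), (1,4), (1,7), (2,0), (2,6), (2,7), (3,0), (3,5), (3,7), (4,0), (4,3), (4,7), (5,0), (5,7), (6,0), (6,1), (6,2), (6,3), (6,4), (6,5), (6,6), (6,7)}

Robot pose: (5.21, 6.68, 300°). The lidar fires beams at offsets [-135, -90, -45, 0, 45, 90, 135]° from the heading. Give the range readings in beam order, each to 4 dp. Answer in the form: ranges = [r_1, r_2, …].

beam 1: φ=-135°, α=165°
  dir = (cos 165°, sin 165°) = (-0.9659, 0.2588); from cell (5,6)
  next x-line at t=0.2174, next y-line at t=1.2364; Δt_x=1.0353, Δt_y=3.8637
    x: enter (4,6) at t=0.2174
    y: enter (4,7) at t=1.2364 ← occupied
  → r_1 = 1.2364
beam 2: φ=-90°, α=210°
  dir = (cos 210°, sin 210°) = (-0.8660, -0.5000); from cell (5,6)
  next x-line at t=0.2425, next y-line at t=1.3600; Δt_x=1.1547, Δt_y=2.0000
    x: enter (4,6) at t=0.2425
    y: enter (4,5) at t=1.3600
    x: enter (3,5) at t=1.3972 ← occupied
  → r_2 = 1.3972
beam 3: φ=-45°, α=255°
  dir = (cos 255°, sin 255°) = (-0.2588, -0.9659); from cell (5,6)
  next x-line at t=0.8114, next y-line at t=0.7040; Δt_x=3.8637, Δt_y=1.0353
    y: enter (5,5) at t=0.7040
    x: enter (4,5) at t=0.8114
    y: enter (4,4) at t=1.7393
    y: enter (4,3) at t=2.7745 ← occupied
  → r_3 = 2.7745
beam 4: φ=0°, α=300°
  dir = (cos 300°, sin 300°) = (0.5000, -0.8660); from cell (5,6)
  next x-line at t=1.5800, next y-line at t=0.7852; Δt_x=2.0000, Δt_y=1.1547
    y: enter (5,5) at t=0.7852
    x: enter (6,5) at t=1.5800 ← occupied
  → r_4 = 1.5800
beam 5: φ=45°, α=345°
  dir = (cos 345°, sin 345°) = (0.9659, -0.2588); from cell (5,6)
  next x-line at t=0.8179, next y-line at t=2.6273; Δt_x=1.0353, Δt_y=3.8637
    x: enter (6,6) at t=0.8179 ← occupied
  → r_5 = 0.8179
beam 6: φ=90°, α=30°
  dir = (cos 30°, sin 30°) = (0.8660, 0.5000); from cell (5,6)
  next x-line at t=0.9122, next y-line at t=0.6400; Δt_x=1.1547, Δt_y=2.0000
    y: enter (5,7) at t=0.6400 ← occupied
  → r_6 = 0.6400
beam 7: φ=135°, α=75°
  dir = (cos 75°, sin 75°) = (0.2588, 0.9659); from cell (5,6)
  next x-line at t=3.0523, next y-line at t=0.3313; Δt_x=3.8637, Δt_y=1.0353
    y: enter (5,7) at t=0.3313 ← occupied
  → r_7 = 0.3313

ranges = [1.2364, 1.3972, 2.7745, 1.5800, 0.8179, 0.6400, 0.3313]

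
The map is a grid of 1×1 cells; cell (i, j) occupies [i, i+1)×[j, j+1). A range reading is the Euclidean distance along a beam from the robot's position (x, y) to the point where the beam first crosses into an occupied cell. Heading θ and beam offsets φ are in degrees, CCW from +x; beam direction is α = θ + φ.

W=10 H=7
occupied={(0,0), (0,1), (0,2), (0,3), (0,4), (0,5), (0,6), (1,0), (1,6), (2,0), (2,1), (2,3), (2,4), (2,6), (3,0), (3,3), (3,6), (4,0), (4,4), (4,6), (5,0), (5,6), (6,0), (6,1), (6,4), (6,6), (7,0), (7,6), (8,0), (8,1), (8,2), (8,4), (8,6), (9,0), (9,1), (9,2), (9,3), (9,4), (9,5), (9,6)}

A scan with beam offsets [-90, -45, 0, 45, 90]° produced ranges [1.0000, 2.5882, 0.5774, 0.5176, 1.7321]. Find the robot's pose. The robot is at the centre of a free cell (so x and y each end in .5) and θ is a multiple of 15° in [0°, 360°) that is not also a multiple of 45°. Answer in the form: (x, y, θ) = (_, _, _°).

The pose lattice has 30·16 = 480 candidates. Test each by forward raycasting.
  (3.5, 1.5, 300°): beam 1 = 0.5774 ≠ 1.0000 ✗
  (4.5, 3.5, 210°): beam 1 = 0.5774 ≠ 1.0000 ✗
  (7.5, 4.5, 240°): beam 1 = 0.5774 ≠ 1.0000 ✗
  (1.5, 2.5, 15°): beam 1 = 1.5529 ≠ 1.0000 ✗
  …
  (1.5, 4.5, 330°): r_1=1.0000, r_2=2.5882, r_3=0.5774, r_4=0.5176, r_5=1.7321 — all match ✓
Only this pose fits every beam.

(x, y, θ) = (1.5, 4.5, 330°)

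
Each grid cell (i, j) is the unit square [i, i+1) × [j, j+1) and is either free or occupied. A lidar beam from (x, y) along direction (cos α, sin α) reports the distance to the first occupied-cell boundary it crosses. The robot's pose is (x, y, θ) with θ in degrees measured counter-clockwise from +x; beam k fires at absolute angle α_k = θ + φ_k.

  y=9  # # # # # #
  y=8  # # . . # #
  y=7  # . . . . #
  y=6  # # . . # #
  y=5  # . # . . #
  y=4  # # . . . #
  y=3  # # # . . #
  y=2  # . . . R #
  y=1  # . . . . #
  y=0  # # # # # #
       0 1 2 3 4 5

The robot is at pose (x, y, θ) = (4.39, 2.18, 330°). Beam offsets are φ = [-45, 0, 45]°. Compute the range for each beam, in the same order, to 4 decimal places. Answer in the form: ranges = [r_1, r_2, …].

ranges = [1.2216, 0.7044, 0.6315]

beam 1: φ=-45°, α=285°
  cosα=0.2588 sinα=-0.9659 | (4,2) | tMaxX 2.3569 tMaxY 0.1863 | tΔX 3.8637 tΔY 1.0353
    t=0.1863 [y] (4,1)
    t=1.2216 [y] (4,0) — stop
  → r_1 = 1.2216
beam 2: φ=0°, α=330°
  cosα=0.8660 sinα=-0.5000 | (4,2) | tMaxX 0.7044 tMaxY 0.3600 | tΔX 1.1547 tΔY 2.0000
    t=0.3600 [y] (4,1)
    t=0.7044 [x] (5,1) — stop
  → r_2 = 0.7044
beam 3: φ=45°, α=15°
  cosα=0.9659 sinα=0.2588 | (4,2) | tMaxX 0.6315 tMaxY 3.1682 | tΔX 1.0353 tΔY 3.8637
    t=0.6315 [x] (5,2) — stop
  → r_3 = 0.6315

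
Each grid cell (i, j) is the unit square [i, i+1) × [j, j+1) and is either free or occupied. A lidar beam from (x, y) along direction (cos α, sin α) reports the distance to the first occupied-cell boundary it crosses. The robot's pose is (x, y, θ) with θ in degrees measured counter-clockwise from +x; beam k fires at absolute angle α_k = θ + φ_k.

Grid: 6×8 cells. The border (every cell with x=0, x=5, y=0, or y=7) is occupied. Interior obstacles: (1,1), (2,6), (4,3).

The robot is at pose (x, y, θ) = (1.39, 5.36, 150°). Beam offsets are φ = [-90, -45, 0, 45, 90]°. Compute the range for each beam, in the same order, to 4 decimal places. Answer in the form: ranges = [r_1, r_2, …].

beam 1: φ=-90°, α=60°
  cosα=0.5000 sinα=0.8660 | (1,5) | tMaxX 1.2200 tMaxY 0.7390 | tΔX 2.0000 tΔY 1.1547
    t=0.7390 [y] (1,6)
    t=1.2200 [x] (2,6) — stop
  → r_1 = 1.2200
beam 2: φ=-45°, α=105°
  cosα=-0.2588 sinα=0.9659 | (1,5) | tMaxX 1.5068 tMaxY 0.6626 | tΔX 3.8637 tΔY 1.0353
    t=0.6626 [y] (1,6)
    t=1.5068 [x] (0,6) — stop
  → r_2 = 1.5068
beam 3: φ=0°, α=150°
  cosα=-0.8660 sinα=0.5000 | (1,5) | tMaxX 0.4503 tMaxY 1.2800 | tΔX 1.1547 tΔY 2.0000
    t=0.4503 [x] (0,5) — stop
  → r_3 = 0.4503
beam 4: φ=45°, α=195°
  cosα=-0.9659 sinα=-0.2588 | (1,5) | tMaxX 0.4038 tMaxY 1.3909 | tΔX 1.0353 tΔY 3.8637
    t=0.4038 [x] (0,5) — stop
  → r_4 = 0.4038
beam 5: φ=90°, α=240°
  cosα=-0.5000 sinα=-0.8660 | (1,5) | tMaxX 0.7800 tMaxY 0.4157 | tΔX 2.0000 tΔY 1.1547
    t=0.4157 [y] (1,4)
    t=0.7800 [x] (0,4) — stop
  → r_5 = 0.7800

ranges = [1.2200, 1.5068, 0.4503, 0.4038, 0.7800]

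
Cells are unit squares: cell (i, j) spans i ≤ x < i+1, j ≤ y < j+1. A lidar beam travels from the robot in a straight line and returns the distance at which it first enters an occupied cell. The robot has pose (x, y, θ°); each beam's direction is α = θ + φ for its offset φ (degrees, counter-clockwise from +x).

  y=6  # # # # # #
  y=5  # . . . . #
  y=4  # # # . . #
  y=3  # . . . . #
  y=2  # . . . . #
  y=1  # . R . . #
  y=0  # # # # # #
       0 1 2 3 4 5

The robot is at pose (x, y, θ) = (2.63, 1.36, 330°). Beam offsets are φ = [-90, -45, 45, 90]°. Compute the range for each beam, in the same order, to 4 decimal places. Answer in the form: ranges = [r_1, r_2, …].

ranges = [0.4157, 0.3727, 2.4536, 4.7400]

beam 1: φ=-90°, α=240°
  direction (-0.5000, -0.8660); cell (2,1); t to first gridline: x 1.2600, y 0.4157 (then +2.0000 / +1.1547)
    (2,0) via y @ 0.4157  # hit
  → r_1 = 0.4157
beam 2: φ=-45°, α=285°
  direction (0.2588, -0.9659); cell (2,1); t to first gridline: x 1.4296, y 0.3727 (then +3.8637 / +1.0353)
    (2,0) via y @ 0.3727  # hit
  → r_2 = 0.3727
beam 3: φ=45°, α=15°
  direction (0.9659, 0.2588); cell (2,1); t to first gridline: x 0.3831, y 2.4728 (then +1.0353 / +3.8637)
    (3,1) via x @ 0.3831
    (4,1) via x @ 1.4183
    (5,1) via x @ 2.4536  # hit
  → r_3 = 2.4536
beam 4: φ=90°, α=60°
  direction (0.5000, 0.8660); cell (2,1); t to first gridline: x 0.7400, y 0.7390 (then +2.0000 / +1.1547)
    (2,2) via y @ 0.7390
    (3,2) via x @ 0.7400
    (3,3) via y @ 1.8937
    (4,3) via x @ 2.7400
    (4,4) via y @ 3.0484
    (4,5) via y @ 4.2031
    (5,5) via x @ 4.7400  # hit
  → r_4 = 4.7400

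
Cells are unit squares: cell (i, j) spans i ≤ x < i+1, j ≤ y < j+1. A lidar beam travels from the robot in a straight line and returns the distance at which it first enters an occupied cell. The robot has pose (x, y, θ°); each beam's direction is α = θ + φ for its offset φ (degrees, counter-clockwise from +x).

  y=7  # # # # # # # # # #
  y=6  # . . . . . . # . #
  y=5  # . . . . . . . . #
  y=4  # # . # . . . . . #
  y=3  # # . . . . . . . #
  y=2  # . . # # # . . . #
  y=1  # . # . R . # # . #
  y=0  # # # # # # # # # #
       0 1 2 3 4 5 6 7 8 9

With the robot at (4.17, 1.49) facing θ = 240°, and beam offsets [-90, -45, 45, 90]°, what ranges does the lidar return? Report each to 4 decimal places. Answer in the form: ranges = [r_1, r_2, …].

beam 1: φ=-90°, α=150°
  cosα=-0.8660 sinα=0.5000 | (4,1) | tMaxX 0.1963 tMaxY 1.0200 | tΔX 1.1547 tΔY 2.0000
    t=0.1963 [x] (3,1)
    t=1.0200 [y] (3,2) — stop
  → r_1 = 1.0200
beam 2: φ=-45°, α=195°
  cosα=-0.9659 sinα=-0.2588 | (4,1) | tMaxX 0.1760 tMaxY 1.8932 | tΔX 1.0353 tΔY 3.8637
    t=0.1760 [x] (3,1)
    t=1.2113 [x] (2,1) — stop
  → r_2 = 1.2113
beam 3: φ=45°, α=285°
  cosα=0.2588 sinα=-0.9659 | (4,1) | tMaxX 3.2069 tMaxY 0.5073 | tΔX 3.8637 tΔY 1.0353
    t=0.5073 [y] (4,0) — stop
  → r_3 = 0.5073
beam 4: φ=90°, α=330°
  cosα=0.8660 sinα=-0.5000 | (4,1) | tMaxX 0.9584 tMaxY 0.9800 | tΔX 1.1547 tΔY 2.0000
    t=0.9584 [x] (5,1)
    t=0.9800 [y] (5,0) — stop
  → r_4 = 0.9800

ranges = [1.0200, 1.2113, 0.5073, 0.9800]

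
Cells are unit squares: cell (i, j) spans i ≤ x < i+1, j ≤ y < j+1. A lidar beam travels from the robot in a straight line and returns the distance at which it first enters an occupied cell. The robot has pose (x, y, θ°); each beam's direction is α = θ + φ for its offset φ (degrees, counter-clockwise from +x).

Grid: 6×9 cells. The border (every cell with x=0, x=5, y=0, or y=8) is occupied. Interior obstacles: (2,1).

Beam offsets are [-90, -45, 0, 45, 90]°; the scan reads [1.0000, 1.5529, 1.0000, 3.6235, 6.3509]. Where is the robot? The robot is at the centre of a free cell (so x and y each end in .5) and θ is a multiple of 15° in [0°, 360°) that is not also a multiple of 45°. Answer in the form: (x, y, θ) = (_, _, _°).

(x, y, θ) = (1.5, 2.5, 330°)

Candidates: 27 free-cell centres × 16 headings = 432 poses. Raycast each; keep the one whose scan matches to 4 dp.
  (3.5, 3.5, 30°): beam 1 = 2.8868 ≠ 1.0000 ✗
  (1.5, 1.5, 105°): beam 1 = 0.5176 ≠ 1.0000 ✗
  (4.5, 1.5, 255°): beam 1 = 1.5529 ≠ 1.0000 ✗
  …
  (1.5, 2.5, 330°): r_1=1.0000, r_2=1.5529, r_3=1.0000, r_4=3.6235, r_5=6.3509 — all match ✓
Only this pose fits every beam.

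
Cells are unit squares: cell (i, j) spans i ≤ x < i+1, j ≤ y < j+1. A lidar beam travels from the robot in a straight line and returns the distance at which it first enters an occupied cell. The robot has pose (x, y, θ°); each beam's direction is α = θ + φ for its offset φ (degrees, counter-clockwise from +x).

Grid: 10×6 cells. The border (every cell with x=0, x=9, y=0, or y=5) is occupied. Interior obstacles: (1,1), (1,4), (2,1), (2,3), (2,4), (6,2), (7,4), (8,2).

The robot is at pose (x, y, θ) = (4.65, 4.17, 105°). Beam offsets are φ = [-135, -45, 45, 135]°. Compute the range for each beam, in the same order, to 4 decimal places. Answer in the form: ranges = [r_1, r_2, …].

ranges = [2.3400, 0.9584, 1.6600, 3.3000]

beam 1: φ=-135°, α=330°
  cosα=0.8660 sinα=-0.5000 | (4,4) | tMaxX 0.4041 tMaxY 0.3400 | tΔX 1.1547 tΔY 2.0000
    t=0.3400 [y] (4,3)
    t=0.4041 [x] (5,3)
    t=1.5588 [x] (6,3)
    t=2.3400 [y] (6,2) — stop
  → r_1 = 2.3400
beam 2: φ=-45°, α=60°
  cosα=0.5000 sinα=0.8660 | (4,4) | tMaxX 0.7000 tMaxY 0.9584 | tΔX 2.0000 tΔY 1.1547
    t=0.7000 [x] (5,4)
    t=0.9584 [y] (5,5) — stop
  → r_2 = 0.9584
beam 3: φ=45°, α=150°
  cosα=-0.8660 sinα=0.5000 | (4,4) | tMaxX 0.7506 tMaxY 1.6600 | tΔX 1.1547 tΔY 2.0000
    t=0.7506 [x] (3,4)
    t=1.6600 [y] (3,5) — stop
  → r_3 = 1.6600
beam 4: φ=135°, α=240°
  cosα=-0.5000 sinα=-0.8660 | (4,4) | tMaxX 1.3000 tMaxY 0.1963 | tΔX 2.0000 tΔY 1.1547
    t=0.1963 [y] (4,3)
    t=1.3000 [x] (3,3)
    t=1.3510 [y] (3,2)
    t=2.5057 [y] (3,1)
    t=3.3000 [x] (2,1) — stop
  → r_4 = 3.3000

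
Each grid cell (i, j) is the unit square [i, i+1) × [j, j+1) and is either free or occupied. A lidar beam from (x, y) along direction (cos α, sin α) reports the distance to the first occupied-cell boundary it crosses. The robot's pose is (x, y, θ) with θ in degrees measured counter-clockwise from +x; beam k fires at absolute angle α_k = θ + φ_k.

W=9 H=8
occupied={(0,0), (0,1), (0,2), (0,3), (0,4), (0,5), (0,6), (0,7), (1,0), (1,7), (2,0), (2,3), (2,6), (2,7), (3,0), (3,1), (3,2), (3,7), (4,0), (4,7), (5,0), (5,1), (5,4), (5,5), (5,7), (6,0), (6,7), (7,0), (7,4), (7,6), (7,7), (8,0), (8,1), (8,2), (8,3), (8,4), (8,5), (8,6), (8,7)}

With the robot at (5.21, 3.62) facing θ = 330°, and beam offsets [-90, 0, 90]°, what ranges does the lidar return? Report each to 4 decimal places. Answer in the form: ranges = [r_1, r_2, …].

beam 1: φ=-90°, α=240°
  direction (-0.5000, -0.8660); cell (5,3); t to first gridline: x 0.4200, y 0.7159 (then +2.0000 / +1.1547)
    (4,3) via x @ 0.4200
    (4,2) via y @ 0.7159
    (4,1) via y @ 1.8706
    (3,1) via x @ 2.4200  # hit
  → r_1 = 2.4200
beam 2: φ=0°, α=330°
  direction (0.8660, -0.5000); cell (5,3); t to first gridline: x 0.9122, y 1.2400 (then +1.1547 / +2.0000)
    (6,3) via x @ 0.9122
    (6,2) via y @ 1.2400
    (7,2) via x @ 2.0669
    (8,2) via x @ 3.2216  # hit
  → r_2 = 3.2216
beam 3: φ=90°, α=60°
  direction (0.5000, 0.8660); cell (5,3); t to first gridline: x 1.5800, y 0.4388 (then +2.0000 / +1.1547)
    (5,4) via y @ 0.4388  # hit
  → r_3 = 0.4388

ranges = [2.4200, 3.2216, 0.4388]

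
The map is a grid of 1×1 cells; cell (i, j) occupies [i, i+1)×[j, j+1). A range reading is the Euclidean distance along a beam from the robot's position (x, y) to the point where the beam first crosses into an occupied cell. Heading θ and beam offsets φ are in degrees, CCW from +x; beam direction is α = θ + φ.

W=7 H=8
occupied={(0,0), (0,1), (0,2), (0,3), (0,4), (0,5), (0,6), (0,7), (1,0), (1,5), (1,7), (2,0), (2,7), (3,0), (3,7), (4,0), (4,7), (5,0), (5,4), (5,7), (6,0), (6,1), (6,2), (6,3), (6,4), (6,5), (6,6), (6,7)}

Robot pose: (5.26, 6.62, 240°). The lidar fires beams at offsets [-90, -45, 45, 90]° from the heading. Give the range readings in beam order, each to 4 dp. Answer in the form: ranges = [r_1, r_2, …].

ranges = [0.7600, 3.3750, 1.6771, 0.8545]

beam 1: φ=-90°, α=150°
  direction (-0.8660, 0.5000); cell (5,6); t to first gridline: x 0.3002, y 0.7600 (then +1.1547 / +2.0000)
    (4,6) via x @ 0.3002
    (4,7) via y @ 0.7600  # hit
  → r_1 = 0.7600
beam 2: φ=-45°, α=195°
  direction (-0.9659, -0.2588); cell (5,6); t to first gridline: x 0.2692, y 2.3955 (then +1.0353 / +3.8637)
    (4,6) via x @ 0.2692
    (3,6) via x @ 1.3044
    (2,6) via x @ 2.3397
    (2,5) via y @ 2.3955
    (1,5) via x @ 3.3750  # hit
  → r_2 = 3.3750
beam 3: φ=45°, α=285°
  direction (0.2588, -0.9659); cell (5,6); t to first gridline: x 2.8591, y 0.6419 (then +3.8637 / +1.0353)
    (5,5) via y @ 0.6419
    (5,4) via y @ 1.6771  # hit
  → r_3 = 1.6771
beam 4: φ=90°, α=330°
  direction (0.8660, -0.5000); cell (5,6); t to first gridline: x 0.8545, y 1.2400 (then +1.1547 / +2.0000)
    (6,6) via x @ 0.8545  # hit
  → r_4 = 0.8545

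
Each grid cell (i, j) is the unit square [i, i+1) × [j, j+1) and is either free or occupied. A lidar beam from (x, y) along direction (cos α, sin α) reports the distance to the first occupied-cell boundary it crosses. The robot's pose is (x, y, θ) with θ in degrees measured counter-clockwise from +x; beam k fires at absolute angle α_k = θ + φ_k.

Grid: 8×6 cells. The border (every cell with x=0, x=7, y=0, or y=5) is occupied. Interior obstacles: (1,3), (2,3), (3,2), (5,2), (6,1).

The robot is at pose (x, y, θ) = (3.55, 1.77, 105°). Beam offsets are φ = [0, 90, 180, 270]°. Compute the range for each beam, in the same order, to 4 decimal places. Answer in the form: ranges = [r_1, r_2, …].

ranges = [0.2381, 2.6400, 0.7972, 1.5012]

beam 1: φ=0°, α=105°
  direction (-0.2588, 0.9659); cell (3,1); t to first gridline: x 2.1250, y 0.2381 (then +3.8637 / +1.0353)
    (3,2) via y @ 0.2381  # hit
  → r_1 = 0.2381
beam 2: φ=90°, α=195°
  direction (-0.9659, -0.2588); cell (3,1); t to first gridline: x 0.5694, y 2.9751 (then +1.0353 / +3.8637)
    (2,1) via x @ 0.5694
    (1,1) via x @ 1.6047
    (0,1) via x @ 2.6400  # hit
  → r_2 = 2.6400
beam 3: φ=180°, α=285°
  direction (0.2588, -0.9659); cell (3,1); t to first gridline: x 1.7387, y 0.7972 (then +3.8637 / +1.0353)
    (3,0) via y @ 0.7972  # hit
  → r_3 = 0.7972
beam 4: φ=270°, α=15°
  direction (0.9659, 0.2588); cell (3,1); t to first gridline: x 0.4659, y 0.8887 (then +1.0353 / +3.8637)
    (4,1) via x @ 0.4659
    (4,2) via y @ 0.8887
    (5,2) via x @ 1.5012  # hit
  → r_4 = 1.5012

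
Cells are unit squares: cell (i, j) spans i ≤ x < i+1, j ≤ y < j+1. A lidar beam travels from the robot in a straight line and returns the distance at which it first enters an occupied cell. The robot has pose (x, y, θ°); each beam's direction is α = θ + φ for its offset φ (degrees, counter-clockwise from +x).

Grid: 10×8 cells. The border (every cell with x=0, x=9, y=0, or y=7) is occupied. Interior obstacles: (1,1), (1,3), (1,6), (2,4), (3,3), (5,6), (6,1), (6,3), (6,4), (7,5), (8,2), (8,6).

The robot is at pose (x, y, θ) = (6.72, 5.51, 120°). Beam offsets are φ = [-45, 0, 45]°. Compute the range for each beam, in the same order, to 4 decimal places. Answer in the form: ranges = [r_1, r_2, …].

ranges = [1.5426, 1.4400, 4.8865]

beam 1: φ=-45°, α=75°
  direction (0.2588, 0.9659); cell (6,5); t to first gridline: x 1.0818, y 0.5073 (then +3.8637 / +1.0353)
    (6,6) via y @ 0.5073
    (7,6) via x @ 1.0818
    (7,7) via y @ 1.5426  # hit
  → r_1 = 1.5426
beam 2: φ=0°, α=120°
  direction (-0.5000, 0.8660); cell (6,5); t to first gridline: x 1.4400, y 0.5658 (then +2.0000 / +1.1547)
    (6,6) via y @ 0.5658
    (5,6) via x @ 1.4400  # hit
  → r_2 = 1.4400
beam 3: φ=45°, α=165°
  direction (-0.9659, 0.2588); cell (6,5); t to first gridline: x 0.7454, y 1.8932 (then +1.0353 / +3.8637)
    (5,5) via x @ 0.7454
    (4,5) via x @ 1.7807
    (4,6) via y @ 1.8932
    (3,6) via x @ 2.8160
    (2,6) via x @ 3.8512
    (1,6) via x @ 4.8865  # hit
  → r_3 = 4.8865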